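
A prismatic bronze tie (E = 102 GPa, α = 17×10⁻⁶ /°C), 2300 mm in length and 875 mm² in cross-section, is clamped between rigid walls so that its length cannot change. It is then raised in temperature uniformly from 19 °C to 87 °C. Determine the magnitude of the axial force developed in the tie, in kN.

Full restraint means ε = 0, so the stress is σ = EαΔT = 102×10³ × 17×10⁻⁶ × 68 = 117.9 MPa.
Axial force P = σA = 117.9 × 875 = 103200 N = 103.2 kN, compressive.

P ≈ 103 kN (compressive)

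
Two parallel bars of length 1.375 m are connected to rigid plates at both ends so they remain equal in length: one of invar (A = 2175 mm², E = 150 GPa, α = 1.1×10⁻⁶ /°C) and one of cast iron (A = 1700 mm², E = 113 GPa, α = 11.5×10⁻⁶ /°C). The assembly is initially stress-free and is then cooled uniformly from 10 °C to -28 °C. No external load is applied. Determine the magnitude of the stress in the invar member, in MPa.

σ ≈ 22 MPa (compressive)

The cast iron has the larger α, so on cooling it would change length more than the invar if both were free. The rigid plates force a common final length, so the cast iron is put into tension and the invar into compression, with equal and opposite forces P (no external load).
Equating the net (thermal + elastic) strains gives |α₁ − α₂|·ΔT = P·[1/(A₁E₁) + 1/(A₂E₂)].
|α₁ − α₂|·ΔT = 10.4×10⁻⁶ × 38 = 0.0003952.
1/(A₁E₁) + 1/(A₂E₂) = 1/(2175×150×10³) + 1/(1700×113×10³) = 8.271×10⁻⁹ N⁻¹.
P = 0.0003952 / 8.271×10⁻⁹ = 47780 N = 47.78 kN.
σ_{invar} = P/A₁ = 47780/2175 = 21.97 MPa, compressive.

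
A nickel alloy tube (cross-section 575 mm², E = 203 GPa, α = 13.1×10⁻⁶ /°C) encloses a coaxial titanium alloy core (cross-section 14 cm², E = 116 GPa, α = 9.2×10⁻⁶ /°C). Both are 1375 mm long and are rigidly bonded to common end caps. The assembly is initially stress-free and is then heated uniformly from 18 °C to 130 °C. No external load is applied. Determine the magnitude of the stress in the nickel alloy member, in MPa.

σ ≈ 51.6 MPa (compressive)

The nickel alloy has the larger α, so on heating it would change length more than the titanium alloy if both were free. The rigid plates force a common final length, so the nickel alloy is put into compression and the titanium alloy into tension, with equal and opposite forces P (no external load).
Compatibility of the two members (thermal + elastic change equal): (α₁ − α₂)ΔT = P·[1/(A₁E₁) + 1/(A₂E₂)].
|α₁ − α₂|·ΔT = 3.9×10⁻⁶ × 112 = 0.0004368.
1/(A₁E₁) + 1/(A₂E₂) = 1/(575×203×10³) + 1/(1400×116×10³) = 1.472×10⁻⁸ N⁻¹.
So P = 0.0004368 / 1.472×10⁻⁸ = 29.66 kN.
σ_{nickel alloy} = P/A₁ = 29660/575 = 51.59 MPa, compressive.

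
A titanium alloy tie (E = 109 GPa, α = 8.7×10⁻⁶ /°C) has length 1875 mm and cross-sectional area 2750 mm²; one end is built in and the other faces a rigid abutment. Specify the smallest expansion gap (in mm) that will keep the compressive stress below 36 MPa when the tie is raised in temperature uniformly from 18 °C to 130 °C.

g ≈ 1.21 mm

Free expansion if unrestrained: δ_free = αΔT L = 8.7×10⁻⁶ × 112 × 1875 = 1.827 mm.
A stress of 36 MPa corresponds to the wall pushing the tie back by σL/E = 36×1875/(109×10³) = 0.6193 mm.
The gap must absorb the remainder: g_min = 1.827 − 0.6193 = 1.208 mm.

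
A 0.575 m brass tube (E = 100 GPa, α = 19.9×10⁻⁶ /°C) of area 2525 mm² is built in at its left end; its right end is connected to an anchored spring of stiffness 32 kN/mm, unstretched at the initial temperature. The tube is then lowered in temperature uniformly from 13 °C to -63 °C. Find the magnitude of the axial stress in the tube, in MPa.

σ ≈ 10.3 MPa (tensile)

Free thermal contraction: δ_free = αΔT L = 19.9×10⁻⁶ × 76 × 575 = 0.8696 mm.
Let P be the tensile force in the spring. The tube extends elastically by PL/(AE) and the spring stretches by P/k; together these equal δ_free.
So P = δ_free / [L/(AE) + 1/k] = 0.8696 / [ 575/(2525×100×10³) + 1/(32×10³) ].
P = 0.8696 / 3.353×10⁻⁵ = 25940 N.
σ = P/A = 25940/2525 = 10.27 MPa.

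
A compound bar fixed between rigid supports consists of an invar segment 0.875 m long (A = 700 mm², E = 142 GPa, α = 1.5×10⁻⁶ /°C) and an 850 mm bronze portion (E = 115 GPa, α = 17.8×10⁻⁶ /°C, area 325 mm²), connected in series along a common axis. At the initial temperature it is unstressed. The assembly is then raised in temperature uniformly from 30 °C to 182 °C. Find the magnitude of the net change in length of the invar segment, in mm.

If the supports were absent, the total length change would be Σ αᵢΔT Lᵢ = 1.5×10⁻⁶×152×875 + 17.8×10⁻⁶×152×850 = 2.499 mm.
The walls prevent any net length change, so an axial force P (same in every segment) develops. Compatibility: P · Σ Lᵢ/(AᵢEᵢ) = δ_free.
The series flexibility is Σ Lᵢ/(AᵢEᵢ) = 875/(700×142×10³) + 850/(325×115×10³) = 3.155×10⁻⁵ mm/N.
P = 2.499 / 3.155×10⁻⁵ = 79230 N = 79.23 kN, compressive.
For the invar segment, free thermal change = 1.5×10⁻⁶×152×875 = 0.1995 mm and elastic change from P = 79230×875/(700×142×10³) = 0.6974 mm; these oppose, so the net change is 0.498 mm (segment shortens).

|ΔL| ≈ 0.498 mm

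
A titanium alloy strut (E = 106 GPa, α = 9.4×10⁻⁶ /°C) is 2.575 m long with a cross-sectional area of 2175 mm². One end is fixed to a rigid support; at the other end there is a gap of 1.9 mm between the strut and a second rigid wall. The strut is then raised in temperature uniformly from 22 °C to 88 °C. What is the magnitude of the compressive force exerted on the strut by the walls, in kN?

P ≈ 0 kN

If the wall were absent the strut would grow by αΔT L = 9.4×10⁻⁶ × 66 × 2575 = 1.598 mm.
This is smaller than the 1.9 mm clearance, so the strut expands freely without reaching the stop — the stress is zero.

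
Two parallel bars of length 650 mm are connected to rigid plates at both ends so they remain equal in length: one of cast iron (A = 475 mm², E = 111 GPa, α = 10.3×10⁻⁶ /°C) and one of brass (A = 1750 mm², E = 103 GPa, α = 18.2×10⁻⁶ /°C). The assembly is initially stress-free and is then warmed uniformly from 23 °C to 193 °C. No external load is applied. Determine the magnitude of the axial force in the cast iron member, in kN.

The brass has the larger α, so on heating it would change length more than the cast iron if both were free. The rigid plates force a common final length, so the brass is put into compression and the cast iron into tension, with equal and opposite forces P (no external load).
Compatibility of the two members (thermal + elastic change equal): (α₁ − α₂)ΔT = P·[1/(A₁E₁) + 1/(A₂E₂)].
|α₁ − α₂|·ΔT = 7.9×10⁻⁶ × 170 = 0.001343.
1/(A₁E₁) + 1/(A₂E₂) = 1/(475×111×10³) + 1/(1750×103×10³) = 2.451×10⁻⁸ N⁻¹.
P = 0.001343 / 2.451×10⁻⁸ = 54780 N = 54.78 kN.

P ≈ 54.8 kN (tensile in the cast iron)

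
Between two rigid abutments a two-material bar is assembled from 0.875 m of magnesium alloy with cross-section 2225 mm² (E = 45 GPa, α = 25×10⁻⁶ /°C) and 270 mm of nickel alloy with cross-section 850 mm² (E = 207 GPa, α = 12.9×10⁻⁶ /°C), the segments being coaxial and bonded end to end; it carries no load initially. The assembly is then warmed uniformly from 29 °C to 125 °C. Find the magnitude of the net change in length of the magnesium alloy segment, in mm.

|ΔL| ≈ 0.0292 mm

With the walls removed the bar would change length by δ_free = Σ αᵢΔT Lᵢ = 25×10⁻⁶×96×875 + 12.9×10⁻⁶×96×270 = 2.434 mm.
The walls prevent any net length change, so an axial force P (same in every segment) develops. Compatibility: P · Σ Lᵢ/(AᵢEᵢ) = δ_free.
The series flexibility is Σ Lᵢ/(AᵢEᵢ) = 875/(2225×45×10³) + 270/(850×207×10³) = 1.027×10⁻⁵ mm/N.
So P = 2.434 / 1.027×10⁻⁵ = 237 kN, compressive.
For the magnesium alloy segment, free thermal change = 25×10⁻⁶×96×875 = 2.1 mm and elastic change from P = 237000×875/(2225×45×10³) = 2.071 mm; these oppose, so the net change is 0.0292 mm (segment lengthens).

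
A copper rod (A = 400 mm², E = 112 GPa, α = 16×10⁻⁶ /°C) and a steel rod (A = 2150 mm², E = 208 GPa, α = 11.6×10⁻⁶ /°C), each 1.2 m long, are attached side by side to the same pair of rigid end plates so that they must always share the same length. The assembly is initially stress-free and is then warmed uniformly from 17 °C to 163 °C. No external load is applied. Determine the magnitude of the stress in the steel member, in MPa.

σ ≈ 12.2 MPa (tensile)

Both members must finish at the same length. With the larger α, the copper tends to over-expand; the plates restrain it, putting the copper in compression and the steel in tension. With no external load the two internal forces are equal and opposite, magnitude P.
Equating the net (thermal + elastic) strains gives |α₁ − α₂|·ΔT = P·[1/(A₁E₁) + 1/(A₂E₂)].
|α₁ − α₂|·ΔT = 4.4×10⁻⁶ × 146 = 0.0006424.
1/(A₁E₁) + 1/(A₂E₂) = 1/(400×112×10³) + 1/(2150×208×10³) = 2.456×10⁻⁸ N⁻¹.
P = 0.0006424 / 2.456×10⁻⁸ = 26160 N = 26.16 kN.
σ_{steel} = P/A₂ = 26160/2150 = 12.17 MPa, tensile.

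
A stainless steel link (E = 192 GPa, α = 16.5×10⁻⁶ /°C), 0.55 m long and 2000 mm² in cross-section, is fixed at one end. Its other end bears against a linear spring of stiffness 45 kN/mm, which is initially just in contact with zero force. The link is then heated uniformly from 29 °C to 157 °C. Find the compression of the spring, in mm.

If the spring were absent the link would lengthen by αΔT L = 16.5×10⁻⁶ × 128 × 550 = 1.162 mm.
With a force P in the spring, the elastic change of the link is PL/(AE) and that of the spring is P/k; compatibility requires their sum to equal δ_free.
So P = δ_free / [L/(AE) + 1/k] = 1.162 / [ 550/(2000×192×10³) + 1/(45×10³) ].
P = 1.162 / 2.365×10⁻⁵ = 49110 N.
Spring compression = P/k = 49110/(45×10³) = 1.091 mm.

δ ≈ 1.09 mm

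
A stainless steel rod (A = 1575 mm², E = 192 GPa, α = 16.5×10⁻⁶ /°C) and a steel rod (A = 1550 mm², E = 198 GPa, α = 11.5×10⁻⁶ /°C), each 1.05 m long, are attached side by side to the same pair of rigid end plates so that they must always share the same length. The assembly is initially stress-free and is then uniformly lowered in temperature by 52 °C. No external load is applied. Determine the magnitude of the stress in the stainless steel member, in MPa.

σ ≈ 25.1 MPa (tensile)

The stainless steel has the larger α, so on cooling it would change length more than the steel if both were free. The rigid plates force a common final length, so the stainless steel is put into tension and the steel into compression, with equal and opposite forces P (no external load).
Setting the final lengths equal and cancelling L: (α₁ − α₂)ΔT = P/(A₁E₁) + P/(A₂E₂).
|α₁ − α₂|·ΔT = 5×10⁻⁶ × 52 = 0.00026.
1/(A₁E₁) + 1/(A₂E₂) = 1/(1575×192×10³) + 1/(1550×198×10³) = 6.565×10⁻⁹ N⁻¹.
P = 0.00026 / 6.565×10⁻⁹ = 39600 N = 39.6 kN.
σ_{stainless steel} = P/A₁ = 39600/1575 = 25.14 MPa, tensile.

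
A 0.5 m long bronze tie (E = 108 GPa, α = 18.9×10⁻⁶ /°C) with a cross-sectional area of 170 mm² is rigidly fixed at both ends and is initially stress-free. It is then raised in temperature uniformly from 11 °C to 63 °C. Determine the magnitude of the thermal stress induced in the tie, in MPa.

Because both ends are immovable the net strain is zero, and the suppressed thermal strain is αΔT = 18.9×10⁻⁶ × 52 = 982.8×10⁻⁶.
Hence σ = E·αΔT = 108×10³ × 982.8×10⁻⁶ = 106.1 MPa, compressive.

σ ≈ 106 MPa (compressive)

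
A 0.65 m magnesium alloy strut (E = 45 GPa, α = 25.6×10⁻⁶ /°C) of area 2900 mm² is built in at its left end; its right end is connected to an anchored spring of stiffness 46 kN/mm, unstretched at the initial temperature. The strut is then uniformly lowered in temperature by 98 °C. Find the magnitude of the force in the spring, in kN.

Free thermal contraction: δ_free = αΔT L = 25.6×10⁻⁶ × 98 × 650 = 1.631 mm.
Let P be the tensile force in the spring. The strut extends elastically by PL/(AE) and the spring stretches by P/k; together these equal δ_free.
P [ L/(AE) + 1/k ] = δ_free → P [ 650/(2900×45×10³) + 1/(46×10³) ] = 1.631.
P = 1.631 / 2.672×10⁻⁵ = 61030 N.

P ≈ 61 kN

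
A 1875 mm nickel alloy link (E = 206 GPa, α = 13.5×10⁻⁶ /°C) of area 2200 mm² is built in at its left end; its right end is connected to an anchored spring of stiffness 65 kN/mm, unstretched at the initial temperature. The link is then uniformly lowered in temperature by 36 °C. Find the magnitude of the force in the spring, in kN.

P ≈ 46.7 kN

Free thermal contraction: δ_free = αΔT L = 13.5×10⁻⁶ × 36 × 1875 = 0.9113 mm.
With a force P in the spring, the elastic change of the link is PL/(AE) and that of the spring is P/k; compatibility requires their sum to equal δ_free.
So P = δ_free / [L/(AE) + 1/k] = 0.9113 / [ 1875/(2200×206×10³) + 1/(65×10³) ].
P = 0.9113 / 1.952×10⁻⁵ = 46680 N.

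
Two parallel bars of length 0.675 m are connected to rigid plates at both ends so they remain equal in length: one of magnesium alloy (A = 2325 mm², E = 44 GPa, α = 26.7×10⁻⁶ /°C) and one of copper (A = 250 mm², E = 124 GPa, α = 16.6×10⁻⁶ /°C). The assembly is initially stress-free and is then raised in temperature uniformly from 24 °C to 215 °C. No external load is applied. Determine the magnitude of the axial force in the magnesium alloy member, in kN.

The magnesium alloy has the larger α, so on heating it would change length more than the copper if both were free. The rigid plates force a common final length, so the magnesium alloy is put into compression and the copper into tension, with equal and opposite forces P (no external load).
Equating the net (thermal + elastic) strains gives |α₁ − α₂|·ΔT = P·[1/(A₁E₁) + 1/(A₂E₂)].
|α₁ − α₂|·ΔT = 10.1×10⁻⁶ × 191 = 0.001929.
1/(A₁E₁) + 1/(A₂E₂) = 1/(2325×44×10³) + 1/(250×124×10³) = 4.203×10⁻⁸ N⁻¹.
P = 0.001929 / 4.203×10⁻⁸ = 45890 N = 45.89 kN.

P ≈ 45.9 kN (compressive in the magnesium alloy)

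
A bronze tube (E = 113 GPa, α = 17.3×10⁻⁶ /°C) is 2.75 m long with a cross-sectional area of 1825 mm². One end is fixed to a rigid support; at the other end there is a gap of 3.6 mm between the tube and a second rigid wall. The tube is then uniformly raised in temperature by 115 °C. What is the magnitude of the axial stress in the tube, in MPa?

Unrestrained expansion: δ_free = αΔT L = 17.3×10⁻⁶ × 115 × 2750 = 5.471 mm.
This exceeds the 3.6 mm gap, so the wall pushes back. The portion of expansion that must be recovered elastically is δ_free − gap = 5.471 − 3.6 = 1.871 mm.
So σ = E(δ_free − g)/L = 113×10³ × 1.871/2750 = 76.89 MPa.

σ ≈ 76.9 MPa (compressive)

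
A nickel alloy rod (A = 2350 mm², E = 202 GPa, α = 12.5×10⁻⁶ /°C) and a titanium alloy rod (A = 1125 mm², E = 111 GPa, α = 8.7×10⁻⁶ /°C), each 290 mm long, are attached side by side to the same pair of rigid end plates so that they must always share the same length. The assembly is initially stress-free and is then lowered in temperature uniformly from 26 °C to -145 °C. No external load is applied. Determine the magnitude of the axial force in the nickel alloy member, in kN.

Equilibrium of a rigid end plate with no external load gives equal and opposite internal forces ±P in the two members. Since α_{nickel alloy} > α_{titanium alloy}, cooling drives the nickel alloy into tension and the titanium alloy into compression.
Equating the net (thermal + elastic) strains gives |α₁ − α₂|·ΔT = P·[1/(A₁E₁) + 1/(A₂E₂)].
|α₁ − α₂|·ΔT = 3.8×10⁻⁶ × 171 = 0.0006498.
1/(A₁E₁) + 1/(A₂E₂) = 1/(2350×202×10³) + 1/(1125×111×10³) = 1.011×10⁻⁸ N⁻¹.
So P = 0.0006498 / 1.011×10⁻⁸ = 64.24 kN.

P ≈ 64.2 kN (tensile in the nickel alloy)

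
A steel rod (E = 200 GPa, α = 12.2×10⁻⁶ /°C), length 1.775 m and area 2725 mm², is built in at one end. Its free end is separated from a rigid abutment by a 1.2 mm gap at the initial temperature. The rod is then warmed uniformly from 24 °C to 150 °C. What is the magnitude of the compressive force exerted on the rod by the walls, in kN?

P ≈ 469 kN

Free thermal elongation = αΔT L = 12.2×10⁻⁶ × 126 × 1775 = 2.729 mm.
The gap closes (δ_free > 1.2 mm) and the wall then resists a further 2.729 − 1.2 = 1.529 mm of expansion.
That suppressed elongation corresponds to σ = E·Δ/L = 200×10³ × 1.529/1775 = 172.2 MPa.
P = σA = 172.2 × 2725 = 469.3 kN.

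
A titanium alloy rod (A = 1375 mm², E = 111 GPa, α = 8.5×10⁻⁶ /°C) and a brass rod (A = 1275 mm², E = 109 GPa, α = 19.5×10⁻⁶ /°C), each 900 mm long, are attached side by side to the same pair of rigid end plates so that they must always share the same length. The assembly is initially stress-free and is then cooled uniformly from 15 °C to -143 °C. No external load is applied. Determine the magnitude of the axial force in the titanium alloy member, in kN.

P ≈ 126 kN (compressive in the titanium alloy)

Both members must finish at the same length. With the larger α, the brass tends to over-contract; the plates restrain it, putting the brass in tension and the titanium alloy in compression. With no external load the two internal forces are equal and opposite, magnitude P.
Compatibility of the two members (thermal + elastic change equal): (α₁ − α₂)ΔT = P·[1/(A₁E₁) + 1/(A₂E₂)].
|α₁ − α₂|·ΔT = 11×10⁻⁶ × 158 = 0.001738.
1/(A₁E₁) + 1/(A₂E₂) = 1/(1375×111×10³) + 1/(1275×109×10³) = 1.375×10⁻⁸ N⁻¹.
P = 0.001738 / 1.375×10⁻⁸ = 126400 N = 126.4 kN.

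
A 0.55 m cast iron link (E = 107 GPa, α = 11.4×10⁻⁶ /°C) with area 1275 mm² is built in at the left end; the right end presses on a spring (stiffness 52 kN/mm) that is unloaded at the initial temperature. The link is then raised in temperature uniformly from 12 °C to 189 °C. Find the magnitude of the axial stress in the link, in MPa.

σ ≈ 37.4 MPa (compressive)

The unrestrained thermal change is αΔT L = 11.4×10⁻⁶ × 177 × 550 = 1.11 mm.
Let P be the compressive force at the spring. The link shortens elastically by PL/(AE) and the spring compresses by P/k; together these equal δ_free.
So P = δ_free / [L/(AE) + 1/k] = 1.11 / [ 550/(1275×107×10³) + 1/(52×10³) ].
P = 1.11 / 2.326×10⁻⁵ = 47710 N.
σ = P/A = 47710/1275 = 37.42 MPa.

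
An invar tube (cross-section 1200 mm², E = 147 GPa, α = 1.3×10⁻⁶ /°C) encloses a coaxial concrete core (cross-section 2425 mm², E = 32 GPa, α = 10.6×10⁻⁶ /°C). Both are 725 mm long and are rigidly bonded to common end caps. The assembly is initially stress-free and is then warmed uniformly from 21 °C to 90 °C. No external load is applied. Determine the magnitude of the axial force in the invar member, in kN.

P ≈ 34.6 kN (tensile in the invar)

The concrete has the larger α, so on heating it would change length more than the invar if both were free. The rigid plates force a common final length, so the concrete is put into compression and the invar into tension, with equal and opposite forces P (no external load).
Setting the final lengths equal and cancelling L: (α₁ − α₂)ΔT = P/(A₁E₁) + P/(A₂E₂).
|α₁ − α₂|·ΔT = 9.3×10⁻⁶ × 69 = 0.0006417.
1/(A₁E₁) + 1/(A₂E₂) = 1/(1200×147×10³) + 1/(2425×32×10³) = 1.856×10⁻⁸ N⁻¹.
So P = 0.0006417 / 1.856×10⁻⁸ = 34.58 kN.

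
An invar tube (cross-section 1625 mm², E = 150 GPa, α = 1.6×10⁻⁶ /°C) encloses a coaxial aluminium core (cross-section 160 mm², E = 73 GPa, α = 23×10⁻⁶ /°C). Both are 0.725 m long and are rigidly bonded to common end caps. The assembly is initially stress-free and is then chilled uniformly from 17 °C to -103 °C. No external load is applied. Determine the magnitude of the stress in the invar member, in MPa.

The aluminium has the larger α, so on cooling it would change length more than the invar if both were free. The rigid plates force a common final length, so the aluminium is put into tension and the invar into compression, with equal and opposite forces P (no external load).
Compatibility of the two members (thermal + elastic change equal): (α₁ − α₂)ΔT = P·[1/(A₁E₁) + 1/(A₂E₂)].
|α₁ − α₂|·ΔT = 21.4×10⁻⁶ × 120 = 0.002568.
1/(A₁E₁) + 1/(A₂E₂) = 1/(1625×150×10³) + 1/(160×73×10³) = 8.972×10⁻⁸ N⁻¹.
P = 0.002568 / 8.972×10⁻⁸ = 28620 N = 28.62 kN.
σ_{invar} = P/A₁ = 28620/1625 = 17.61 MPa, compressive.

σ ≈ 17.6 MPa (compressive)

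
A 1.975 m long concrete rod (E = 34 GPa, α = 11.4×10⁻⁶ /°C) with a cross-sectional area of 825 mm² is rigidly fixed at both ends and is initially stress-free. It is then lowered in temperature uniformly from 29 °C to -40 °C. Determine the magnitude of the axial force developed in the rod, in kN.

P ≈ 22.1 kN (tensile)

Full restraint means ε = 0, so the stress is σ = EαΔT = 34×10³ × 11.4×10⁻⁶ × 69 = 26.74 MPa.
P = AEαΔT = 825 × 34×10³ × 11.4×10⁻⁶ × 69 = 22.06 kN (tensile).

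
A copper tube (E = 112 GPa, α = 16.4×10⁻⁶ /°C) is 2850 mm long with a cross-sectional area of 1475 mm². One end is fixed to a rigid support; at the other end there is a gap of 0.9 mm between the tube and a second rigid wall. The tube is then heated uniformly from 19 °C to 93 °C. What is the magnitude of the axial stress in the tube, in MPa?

Unrestrained expansion: δ_free = αΔT L = 16.4×10⁻⁶ × 74 × 2850 = 3.459 mm.
The gap closes (δ_free > 0.9 mm) and the wall then resists a further 3.459 − 0.9 = 2.559 mm of expansion.
That suppressed elongation corresponds to σ = E·Δ/L = 112×10³ × 2.559/2850 = 100.6 MPa.

σ ≈ 101 MPa (compressive)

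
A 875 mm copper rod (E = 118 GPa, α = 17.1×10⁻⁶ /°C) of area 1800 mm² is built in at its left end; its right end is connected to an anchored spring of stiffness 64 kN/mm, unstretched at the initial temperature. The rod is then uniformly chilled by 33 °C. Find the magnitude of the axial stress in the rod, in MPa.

If the spring were absent the rod would shorten by αΔT L = 17.1×10⁻⁶ × 33 × 875 = 0.4938 mm.
With a force P in the spring, the elastic change of the rod is PL/(AE) and that of the spring is P/k; compatibility requires their sum to equal δ_free.
So P = δ_free / [L/(AE) + 1/k] = 0.4938 / [ 875/(1800×118×10³) + 1/(64×10³) ].
P = 0.4938 / 1.974×10⁻⁵ = 25010 N.
σ = P/A = 25010/1800 = 13.89 MPa.

σ ≈ 13.9 MPa (tensile)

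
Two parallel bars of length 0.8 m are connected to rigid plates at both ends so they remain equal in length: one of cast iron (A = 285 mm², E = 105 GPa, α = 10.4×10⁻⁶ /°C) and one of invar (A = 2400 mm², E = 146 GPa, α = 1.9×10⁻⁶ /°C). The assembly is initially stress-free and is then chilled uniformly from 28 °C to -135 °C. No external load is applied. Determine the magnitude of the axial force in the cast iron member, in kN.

Both members must finish at the same length. With the larger α, the cast iron tends to over-contract; the plates restrain it, putting the cast iron in tension and the invar in compression. With no external load the two internal forces are equal and opposite, magnitude P.
Compatibility of the two members (thermal + elastic change equal): (α₁ − α₂)ΔT = P·[1/(A₁E₁) + 1/(A₂E₂)].
|α₁ − α₂|·ΔT = 8.5×10⁻⁶ × 163 = 0.001386.
1/(A₁E₁) + 1/(A₂E₂) = 1/(285×105×10³) + 1/(2400×146×10³) = 3.627×10⁻⁸ N⁻¹.
P = 0.001386 / 3.627×10⁻⁸ = 38200 N = 38.2 kN.

P ≈ 38.2 kN (tensile in the cast iron)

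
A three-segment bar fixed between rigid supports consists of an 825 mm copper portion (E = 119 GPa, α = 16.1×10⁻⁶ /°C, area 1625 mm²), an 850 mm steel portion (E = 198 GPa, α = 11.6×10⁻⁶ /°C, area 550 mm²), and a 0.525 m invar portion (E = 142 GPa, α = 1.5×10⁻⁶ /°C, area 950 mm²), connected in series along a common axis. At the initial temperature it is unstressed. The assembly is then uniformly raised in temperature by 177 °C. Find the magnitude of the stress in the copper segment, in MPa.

σ ≈ 163 MPa (compressive)

If the supports were absent, the total length change would be Σ αᵢΔT Lᵢ = 16.1×10⁻⁶×177×825 + 11.6×10⁻⁶×177×850 + 1.5×10⁻⁶×177×525 = 4.236 mm.
The walls prevent any net length change, so an axial force P (same in every segment) develops. Compatibility: P · Σ Lᵢ/(AᵢEᵢ) = δ_free.
Σ Lᵢ/(AᵢEᵢ) = 825/(1625×119×10³) + 850/(550×198×10³) + 525/(950×142×10³) = 1.596×10⁻⁵ mm/N.
Hence P = δ_free / Σ(L/AE) = 4.236/1.596×10⁻⁵ = 265.3 kN (compressive).
σ_{copper} = P / A = 265300 / 1625 = 163.3 MPa.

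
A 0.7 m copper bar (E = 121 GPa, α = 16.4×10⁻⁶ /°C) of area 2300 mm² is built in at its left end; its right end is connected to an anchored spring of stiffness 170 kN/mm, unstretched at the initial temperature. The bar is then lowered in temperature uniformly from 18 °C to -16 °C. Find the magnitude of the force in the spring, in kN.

The unrestrained thermal change is αΔT L = 16.4×10⁻⁶ × 34 × 700 = 0.3903 mm.
With a force P in the spring, the elastic change of the bar is PL/(AE) and that of the spring is P/k; compatibility requires their sum to equal δ_free.
So P = δ_free / [L/(AE) + 1/k] = 0.3903 / [ 700/(2300×121×10³) + 1/(170×10³) ].
P = 0.3903 / 8.398×10⁻⁶ = 46480 N.

P ≈ 46.5 kN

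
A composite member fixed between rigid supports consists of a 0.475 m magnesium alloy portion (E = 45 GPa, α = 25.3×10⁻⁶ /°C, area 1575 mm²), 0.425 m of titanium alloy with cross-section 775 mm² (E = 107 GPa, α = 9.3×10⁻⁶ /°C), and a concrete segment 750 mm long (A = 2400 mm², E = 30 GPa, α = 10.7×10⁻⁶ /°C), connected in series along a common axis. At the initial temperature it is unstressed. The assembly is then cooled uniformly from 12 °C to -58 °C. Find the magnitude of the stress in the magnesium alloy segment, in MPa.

Free thermal contraction of the whole bar: Σ αᵢΔT Lᵢ = 25.3×10⁻⁶×70×475 + 9.3×10⁻⁶×70×425 + 10.7×10⁻⁶×70×750 = 1.68 mm.
The walls prevent any net length change, so an axial force P (same in every segment) develops. Compatibility: P · Σ Lᵢ/(AᵢEᵢ) = δ_free.
Σ Lᵢ/(AᵢEᵢ) = 475/(1575×45×10³) + 425/(775×107×10³) + 750/(2400×30×10³) = 2.224×10⁻⁵ mm/N.
So P = 1.68 / 2.224×10⁻⁵ = 75.51 kN, tensile.
σ_{magnesium alloy} = P / A = 75510 / 1575 = 47.94 MPa.

σ ≈ 47.9 MPa (tensile)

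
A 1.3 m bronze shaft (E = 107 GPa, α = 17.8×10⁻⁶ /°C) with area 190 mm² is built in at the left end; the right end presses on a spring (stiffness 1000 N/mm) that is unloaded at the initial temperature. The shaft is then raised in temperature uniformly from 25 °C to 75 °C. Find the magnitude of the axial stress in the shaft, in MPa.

The unrestrained thermal change is αΔT L = 17.8×10⁻⁶ × 50 × 1300 = 1.157 mm.
With a force P in the spring, the elastic change of the shaft is PL/(AE) and that of the spring is P/k; compatibility requires their sum to equal δ_free.
P [ L/(AE) + 1/k ] = δ_free → P [ 1300/(190×107×10³) + 1/(1000) ] = 1.157.
P = 1.157 / 0.001064 = 1087 N.
σ = P/A = 1087/190 = 5.723 MPa.

σ ≈ 5.72 MPa (compressive)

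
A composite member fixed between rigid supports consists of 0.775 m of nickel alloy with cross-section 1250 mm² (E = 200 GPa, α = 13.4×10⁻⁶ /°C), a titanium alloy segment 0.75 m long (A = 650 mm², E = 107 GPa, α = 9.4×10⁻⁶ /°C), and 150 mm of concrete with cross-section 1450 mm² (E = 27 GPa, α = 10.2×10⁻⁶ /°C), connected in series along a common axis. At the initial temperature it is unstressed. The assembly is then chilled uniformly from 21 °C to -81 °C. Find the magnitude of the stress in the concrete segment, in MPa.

σ ≈ 75.3 MPa (tensile)

With the walls removed the bar would change length by δ_free = Σ αᵢΔT Lᵢ = 13.4×10⁻⁶×102×775 + 9.4×10⁻⁶×102×750 + 10.2×10⁻⁶×102×150 = 1.934 mm.
The rigid supports impose zero overall length change; the single axial force P common to all segments must satisfy P Σ Lᵢ/(AᵢEᵢ) = δ_free.
The series flexibility is Σ Lᵢ/(AᵢEᵢ) = 775/(1250×200×10³) + 750/(650×107×10³) + 150/(1450×27×10³) = 1.772×10⁻⁵ mm/N.
Hence P = δ_free / Σ(L/AE) = 1.934/1.772×10⁻⁵ = 109.2 kN (tensile).
σ_{concrete} = P / A = 109200 / 1450 = 75.31 MPa.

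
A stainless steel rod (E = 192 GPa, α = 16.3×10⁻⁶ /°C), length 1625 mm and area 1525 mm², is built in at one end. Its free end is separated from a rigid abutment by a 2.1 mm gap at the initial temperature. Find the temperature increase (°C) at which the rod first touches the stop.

Contact occurs when the free expansion equals the gap: αΔT L = 2.1 mm.
ΔT = 2.1 / (16.3×10⁻⁶ × 1625) = 79.28 °C.

ΔT ≈ 79.3 °C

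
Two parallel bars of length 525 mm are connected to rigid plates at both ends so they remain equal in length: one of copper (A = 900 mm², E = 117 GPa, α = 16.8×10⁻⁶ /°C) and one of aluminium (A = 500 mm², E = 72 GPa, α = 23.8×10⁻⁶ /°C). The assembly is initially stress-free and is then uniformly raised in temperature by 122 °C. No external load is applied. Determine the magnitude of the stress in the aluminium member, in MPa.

Equilibrium of a rigid end plate with no external load gives equal and opposite internal forces ±P in the two members. Since α_{aluminium} > α_{copper}, heating drives the aluminium into compression and the copper into tension.
Equating the net (thermal + elastic) strains gives |α₁ − α₂|·ΔT = P·[1/(A₁E₁) + 1/(A₂E₂)].
|α₁ − α₂|·ΔT = 7×10⁻⁶ × 122 = 0.000854.
1/(A₁E₁) + 1/(A₂E₂) = 1/(900×117×10³) + 1/(500×72×10³) = 3.727×10⁻⁸ N⁻¹.
P = 0.000854 / 3.727×10⁻⁸ = 22910 N = 22.91 kN.
σ_{aluminium} = P/A₂ = 22910/500 = 45.82 MPa, compressive.

σ ≈ 45.8 MPa (compressive)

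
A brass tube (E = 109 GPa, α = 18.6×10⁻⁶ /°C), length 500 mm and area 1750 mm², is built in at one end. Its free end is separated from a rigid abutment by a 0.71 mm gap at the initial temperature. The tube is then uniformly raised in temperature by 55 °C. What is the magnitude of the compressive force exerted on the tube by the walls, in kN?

P ≈ 0 kN

Free thermal elongation = αΔT L = 18.6×10⁻⁶ × 55 × 500 = 0.5115 mm.
Since δ_free = 0.512 mm is less than the 0.71 mm gap, the tube never touches the wall. No axial force develops.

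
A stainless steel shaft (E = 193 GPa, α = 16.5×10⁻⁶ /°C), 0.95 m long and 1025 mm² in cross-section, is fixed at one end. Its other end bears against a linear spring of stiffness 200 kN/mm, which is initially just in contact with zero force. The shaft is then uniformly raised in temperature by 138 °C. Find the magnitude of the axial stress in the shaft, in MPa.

If the spring were absent the shaft would lengthen by αΔT L = 16.5×10⁻⁶ × 138 × 950 = 2.163 mm.
Let P be the compressive force at the spring. The shaft shortens elastically by PL/(AE) and the spring compresses by P/k; together these equal δ_free.
So P = δ_free / [L/(AE) + 1/k] = 2.163 / [ 950/(1025×193×10³) + 1/(200×10³) ].
P = 2.163 / 9.802×10⁻⁶ = 220700 N.
σ = P/A = 220700/1025 = 215.3 MPa.

σ ≈ 215 MPa (compressive)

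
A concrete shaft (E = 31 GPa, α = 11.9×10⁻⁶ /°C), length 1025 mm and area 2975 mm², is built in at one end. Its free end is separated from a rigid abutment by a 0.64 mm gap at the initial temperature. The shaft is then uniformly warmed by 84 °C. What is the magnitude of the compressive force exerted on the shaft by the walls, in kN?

If the wall were absent the shaft would grow by αΔT L = 11.9×10⁻⁶ × 84 × 1025 = 1.025 mm.
After closing the 0.64 mm clearance, 1.025 − 0.64 = 0.3846 mm of expansion remains to be suppressed by the wall.
That suppressed elongation corresponds to σ = E·Δ/L = 31×10³ × 0.3846/1025 = 11.63 MPa.
P = σA = 11.63 × 2975 = 34.6 kN.

P ≈ 34.6 kN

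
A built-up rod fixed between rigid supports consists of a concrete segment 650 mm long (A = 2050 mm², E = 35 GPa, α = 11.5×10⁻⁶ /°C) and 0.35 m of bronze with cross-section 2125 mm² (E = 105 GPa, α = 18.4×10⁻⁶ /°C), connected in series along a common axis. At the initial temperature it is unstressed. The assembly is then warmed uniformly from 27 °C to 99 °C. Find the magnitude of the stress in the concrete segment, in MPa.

σ ≈ 46 MPa (compressive)

With the walls removed the bar would change length by δ_free = Σ αᵢΔT Lᵢ = 11.5×10⁻⁶×72×650 + 18.4×10⁻⁶×72×350 = 1.002 mm.
The rigid supports impose zero overall length change; the single axial force P common to all segments must satisfy P Σ Lᵢ/(AᵢEᵢ) = δ_free.
Σ Lᵢ/(AᵢEᵢ) = 650/(2050×35×10³) + 350/(2125×105×10³) = 1.063×10⁻⁵ mm/N.
P = 1.002 / 1.063×10⁻⁵ = 94270 N = 94.27 kN, compressive.
σ_{concrete} = P / A = 94270 / 2050 = 45.98 MPa.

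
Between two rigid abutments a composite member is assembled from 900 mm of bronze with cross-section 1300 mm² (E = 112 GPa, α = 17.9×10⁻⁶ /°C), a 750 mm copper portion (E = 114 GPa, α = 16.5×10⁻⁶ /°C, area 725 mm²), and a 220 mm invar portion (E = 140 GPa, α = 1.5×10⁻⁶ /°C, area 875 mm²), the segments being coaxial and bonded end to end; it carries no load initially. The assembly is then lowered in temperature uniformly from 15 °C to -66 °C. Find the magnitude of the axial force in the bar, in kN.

P ≈ 137 kN (tensile)

Free thermal contraction of the whole bar: Σ αᵢΔT Lᵢ = 17.9×10⁻⁶×81×900 + 16.5×10⁻⁶×81×750 + 1.5×10⁻⁶×81×220 = 2.334 mm.
Since the ends are fixed, an axial force P builds up, equal in every segment, with P · Σ Lᵢ/(AᵢEᵢ) = δ_free.
The series flexibility is Σ Lᵢ/(AᵢEᵢ) = 900/(1300×112×10³) + 750/(725×114×10³) + 220/(875×140×10³) = 1.705×10⁻⁵ mm/N.
Hence P = δ_free / Σ(L/AE) = 2.334/1.705×10⁻⁵ = 136.9 kN (tensile).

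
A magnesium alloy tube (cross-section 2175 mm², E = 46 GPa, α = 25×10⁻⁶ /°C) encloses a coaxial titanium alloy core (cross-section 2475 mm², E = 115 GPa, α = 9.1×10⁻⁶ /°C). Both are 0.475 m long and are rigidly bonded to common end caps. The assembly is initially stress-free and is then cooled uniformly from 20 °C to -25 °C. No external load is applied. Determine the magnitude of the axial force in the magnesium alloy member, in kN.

Both members must finish at the same length. With the larger α, the magnesium alloy tends to over-contract; the plates restrain it, putting the magnesium alloy in tension and the titanium alloy in compression. With no external load the two internal forces are equal and opposite, magnitude P.
Setting the final lengths equal and cancelling L: (α₁ − α₂)ΔT = P/(A₁E₁) + P/(A₂E₂).
|α₁ − α₂|·ΔT = 15.9×10⁻⁶ × 45 = 0.0007155.
1/(A₁E₁) + 1/(A₂E₂) = 1/(2175×46×10³) + 1/(2475×115×10³) = 1.351×10⁻⁸ N⁻¹.
P = 0.0007155 / 1.351×10⁻⁸ = 52970 N = 52.97 kN.

P ≈ 53 kN (tensile in the magnesium alloy)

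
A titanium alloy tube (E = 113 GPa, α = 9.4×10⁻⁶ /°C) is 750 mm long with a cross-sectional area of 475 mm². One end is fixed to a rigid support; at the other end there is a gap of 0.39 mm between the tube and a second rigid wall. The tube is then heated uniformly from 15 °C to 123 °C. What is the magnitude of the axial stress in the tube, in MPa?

σ ≈ 56 MPa (compressive)

If the wall were absent the tube would grow by αΔT L = 9.4×10⁻⁶ × 108 × 750 = 0.7614 mm.
The gap closes (δ_free > 0.39 mm) and the wall then resists a further 0.7614 − 0.39 = 0.3714 mm of expansion.
Compatibility: PL/(AE) = 0.3714 mm, so σ = P/A = E × (0.3714/750) = 55.96 MPa.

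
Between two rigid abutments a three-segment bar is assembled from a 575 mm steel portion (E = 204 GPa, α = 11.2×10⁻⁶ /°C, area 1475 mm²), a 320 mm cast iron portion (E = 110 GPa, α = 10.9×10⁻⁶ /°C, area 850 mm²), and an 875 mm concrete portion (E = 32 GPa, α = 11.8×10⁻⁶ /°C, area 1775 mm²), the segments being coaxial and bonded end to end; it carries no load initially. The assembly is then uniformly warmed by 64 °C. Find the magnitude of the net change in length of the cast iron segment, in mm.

|ΔL| ≈ 0.00932 mm

Free thermal expansion of the whole bar: Σ αᵢΔT Lᵢ = 11.2×10⁻⁶×64×575 + 10.9×10⁻⁶×64×320 + 11.8×10⁻⁶×64×875 = 1.296 mm.
Since the ends are fixed, an axial force P builds up, equal in every segment, with P · Σ Lᵢ/(AᵢEᵢ) = δ_free.
Σ Lᵢ/(AᵢEᵢ) = 575/(1475×204×10³) + 320/(850×110×10³) + 875/(1775×32×10³) = 2.074×10⁻⁵ mm/N.
Hence P = δ_free / Σ(L/AE) = 1.296/2.074×10⁻⁵ = 62.5 kN (compressive).
For the cast iron segment, free thermal change = 10.9×10⁻⁶×64×320 = 0.2232 mm and elastic change from P = 62500×320/(850×110×10³) = 0.2139 mm; these oppose, so the net change is 0.00932 mm (segment lengthens).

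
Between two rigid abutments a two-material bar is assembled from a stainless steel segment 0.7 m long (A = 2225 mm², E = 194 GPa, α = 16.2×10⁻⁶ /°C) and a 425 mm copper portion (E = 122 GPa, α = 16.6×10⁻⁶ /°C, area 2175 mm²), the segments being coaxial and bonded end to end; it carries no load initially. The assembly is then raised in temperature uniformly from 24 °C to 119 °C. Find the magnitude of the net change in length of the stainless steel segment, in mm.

Free thermal expansion of the whole bar: Σ αᵢΔT Lᵢ = 16.2×10⁻⁶×95×700 + 16.6×10⁻⁶×95×425 = 1.748 mm.
The rigid supports impose zero overall length change; the single axial force P common to all segments must satisfy P Σ Lᵢ/(AᵢEᵢ) = δ_free.
Σ Lᵢ/(AᵢEᵢ) = 700/(2225×194×10³) + 425/(2175×122×10³) = 3.223×10⁻⁶ mm/N.
P = 1.748 / 3.223×10⁻⁶ = 542100 N = 542.1 kN, compressive.
For the stainless steel segment, free thermal change = 16.2×10⁻⁶×95×700 = 1.077 mm and elastic change from P = 542100×700/(2225×194×10³) = 0.8792 mm; these oppose, so the net change is 0.198 mm (segment lengthens).

|ΔL| ≈ 0.198 mm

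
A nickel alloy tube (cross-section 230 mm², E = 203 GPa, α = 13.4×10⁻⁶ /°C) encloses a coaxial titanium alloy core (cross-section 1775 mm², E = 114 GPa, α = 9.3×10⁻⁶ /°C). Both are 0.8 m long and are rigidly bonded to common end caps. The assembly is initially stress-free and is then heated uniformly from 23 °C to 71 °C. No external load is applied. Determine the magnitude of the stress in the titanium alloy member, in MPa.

Both members must finish at the same length. With the larger α, the nickel alloy tends to over-expand; the plates restrain it, putting the nickel alloy in compression and the titanium alloy in tension. With no external load the two internal forces are equal and opposite, magnitude P.
Equating the net (thermal + elastic) strains gives |α₁ − α₂|·ΔT = P·[1/(A₁E₁) + 1/(A₂E₂)].
|α₁ − α₂|·ΔT = 4.1×10⁻⁶ × 48 = 0.0001968.
1/(A₁E₁) + 1/(A₂E₂) = 1/(230×203×10³) + 1/(1775×114×10³) = 2.636×10⁻⁸ N⁻¹.
So P = 0.0001968 / 2.636×10⁻⁸ = 7.466 kN.
σ_{titanium alloy} = P/A₂ = 7466/1775 = 4.206 MPa, tensile.

σ ≈ 4.21 MPa (tensile)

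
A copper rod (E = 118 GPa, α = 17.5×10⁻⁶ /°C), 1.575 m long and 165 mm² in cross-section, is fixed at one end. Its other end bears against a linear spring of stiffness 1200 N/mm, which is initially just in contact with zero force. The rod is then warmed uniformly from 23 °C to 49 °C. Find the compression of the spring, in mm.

δ ≈ 0.653 mm

If the spring were absent the rod would lengthen by αΔT L = 17.5×10⁻⁶ × 26 × 1575 = 0.7166 mm.
With a force P in the spring, the elastic change of the rod is PL/(AE) and that of the spring is P/k; compatibility requires their sum to equal δ_free.
P [ L/(AE) + 1/k ] = δ_free → P [ 1575/(165×118×10³) + 1/(1200) ] = 0.7166.
P = 0.7166 / 0.0009142 = 783.9 N.
Spring compression = P/k = 783.9/(1200) = 0.6532 mm.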